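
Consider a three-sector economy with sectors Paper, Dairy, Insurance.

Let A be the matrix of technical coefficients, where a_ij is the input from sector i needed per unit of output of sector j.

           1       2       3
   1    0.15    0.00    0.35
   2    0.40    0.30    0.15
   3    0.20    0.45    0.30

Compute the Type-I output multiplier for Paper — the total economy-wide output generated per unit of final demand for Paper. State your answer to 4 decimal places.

I − A =
  [   0.85     0.00    -0.35]
  [  -0.40     0.70    -0.15]
  [  -0.20    -0.45     0.70]
Cofactors of I−A, C_ij = (−1)^(i+j)·(minor ij) (rows/columns in the sector order above):
  C_11 = (0.70)(0.70) − (-0.15)(-0.45) = 0.4225
  C_12 = −[(-0.40)(0.70) − (-0.15)(-0.20)] = 0.3100
  C_13 = (-0.40)(-0.45) − (0.70)(-0.20) = 0.3200
  C_21 = −[(0.00)(0.70) − (-0.35)(-0.45)] = 0.1575
  C_22 = (0.85)(0.70) − (-0.35)(-0.20) = 0.5250
  C_23 = −[(0.85)(-0.45) − (0.00)(-0.20)] = 0.3825
  C_31 = (0.00)(-0.15) − (-0.35)(0.70) = 0.2450
  C_32 = −[(0.85)(-0.15) − (-0.35)(-0.40)] = 0.2675
  C_33 = (0.85)(0.70) − (0.00)(-0.40) = 0.5950
det(I−A) = Σ_j (I−A)_1j·C_1j = (0.85)(0.4225) + (0.00)(0.3100) + (-0.35)(0.3200) = 0.247125
adj(I−A) = Cᵀ =
  [ 0.4225   0.1575   0.2450]
  [ 0.3100   0.5250   0.2675]
  [ 0.3200   0.3825   0.5950]
(I − A)⁻¹ = adj(I−A) / det(I−A) ≈
  [   1.70966     0.63733     0.99140]
  [   1.25443     2.12443     1.08245]
  [   1.29489     1.54780     2.40769]
The output multiplier for sector j is the column-j sum of the Leontief inverse (I − A)⁻¹ = adj(I−A) / det(I−A).
Column 1 of adj(I−A): (0.4225, 0.3100, 0.3200); det(I−A) = 0.247125.
m_1 = (0.4225 + 0.3100 + 0.3200) / 0.247125 = 1.0525 / 0.247125 ≈ 4.2590.

m_1 = 4.2590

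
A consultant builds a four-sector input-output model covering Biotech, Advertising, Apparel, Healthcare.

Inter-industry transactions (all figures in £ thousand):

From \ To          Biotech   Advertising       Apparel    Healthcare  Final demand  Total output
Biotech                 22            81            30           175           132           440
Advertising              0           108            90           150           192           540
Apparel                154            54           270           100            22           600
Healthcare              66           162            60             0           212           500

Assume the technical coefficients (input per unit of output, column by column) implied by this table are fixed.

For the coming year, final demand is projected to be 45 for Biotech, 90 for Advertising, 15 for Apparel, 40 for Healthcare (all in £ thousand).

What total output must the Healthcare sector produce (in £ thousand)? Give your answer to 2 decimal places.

x_4 = 144.17

Technical coefficients a_ij = z_ij / X_j:
  a_11 = 22/440 = 0.05, a_21 = 0/440 = 0.00, a_31 = 154/440 = 0.35, a_41 = 66/440 = 0.15
  a_12 = 81/540 = 0.15, a_22 = 108/540 = 0.20, a_32 = 54/540 = 0.10, a_42 = 162/540 = 0.30
  a_13 = 30/600 = 0.05, a_23 = 90/600 = 0.15, a_33 = 270/600 = 0.45, a_43 = 60/600 = 0.10
  a_14 = 175/500 = 0.35, a_24 = 150/500 = 0.30, a_34 = 100/500 = 0.20, a_44 = 0/500 = 0.00
I − A =
  [   0.95    -0.15    -0.05    -0.35]
  [   0.00     0.80    -0.15    -0.30]
  [  -0.35    -0.10     0.55    -0.20]
  [  -0.15    -0.30    -0.10     1.00]
Compute the cofactors C_ij = (−1)^(i+j)·(3×3 minor ij) of I−A; the adjugate is their transpose:
adj(I−A) = Cᵀ =
  [ 0.347500   0.148750   0.106250   0.187500]
  [ 0.092250   0.443375   0.165375   0.198375]
  [ 0.277000   0.240500   0.625750   0.294250]
  [ 0.107500   0.179375   0.128125   0.381875]
det(I−A) = Σ_j (I−A)_1j·C_1j = (0.95)(0.347500) + (-0.15)(0.092250) + (-0.05)(0.277000) + (-0.35)(0.107500) = 0.2648125
(I − A)⁻¹ = adj(I−A) / det(I−A) ≈
  [   1.3122     0.5617     0.4012     0.7080]
  [   0.3484     1.6743     0.6245     0.7491]
  [   1.0460     0.9082     2.3630     1.1112]
  [   0.4059     0.6774     0.4838     1.4421]
x = (I − A)⁻¹ d = adj(I−A)·d / det(I−A), with det(I−A) = 0.2648125:
  x_1 = (0.347500·45 + 0.148750·90 + 0.106250·15 + 0.187500·40) / 0.2648125 = 38.11875 / 0.2648125 ≈ 143.95
  x_2 = (0.092250·45 + 0.443375·90 + 0.165375·15 + 0.198375·40) / 0.2648125 = 54.470625 / 0.2648125 ≈ 205.70
  x_3 = (0.277000·45 + 0.240500·90 + 0.625750·15 + 0.294250·40) / 0.2648125 = 55.26625 / 0.2648125 ≈ 208.70
  x_4 = (0.107500·45 + 0.179375·90 + 0.128125·15 + 0.381875·40) / 0.2648125 = 38.178125 / 0.2648125 ≈ 144.17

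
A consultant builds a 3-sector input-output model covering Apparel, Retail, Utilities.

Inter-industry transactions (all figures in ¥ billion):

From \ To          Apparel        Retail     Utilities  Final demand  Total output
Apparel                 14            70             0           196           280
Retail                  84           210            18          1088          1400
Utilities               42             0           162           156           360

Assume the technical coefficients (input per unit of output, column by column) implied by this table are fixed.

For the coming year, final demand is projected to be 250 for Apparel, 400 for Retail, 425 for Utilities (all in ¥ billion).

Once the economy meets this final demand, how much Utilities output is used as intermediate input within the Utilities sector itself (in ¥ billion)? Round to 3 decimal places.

Technical coefficients a_ij = z_ij / X_j:
  a_AA = 14/280 = 0.05, a_RA = 84/280 = 0.30, a_UA = 42/280 = 0.15
  a_AR = 70/1400 = 0.05, a_RR = 210/1400 = 0.15, a_UR = 0/1400 = 0.00
  a_AU = 0/360 = 0.00, a_RU = 18/360 = 0.05, a_UU = 162/360 = 0.45
I − A =
  [   0.95    -0.05     0.00]
  [  -0.30     0.85    -0.05]
  [  -0.15     0.00     0.55]
Cofactors of I−A, C_ij = (−1)^(i+j)·(minor ij) (rows/columns in the sector order above):
  C_11 = (0.85)(0.55) − (-0.05)(0.00) = 0.4675
  C_12 = −[(-0.30)(0.55) − (-0.05)(-0.15)] = 0.1725
  C_13 = (-0.30)(0.00) − (0.85)(-0.15) = 0.1275
  C_21 = −[(-0.05)(0.55) − (0.00)(0.00)] = 0.0275
  C_22 = (0.95)(0.55) − (0.00)(-0.15) = 0.5225
  C_23 = −[(0.95)(0.00) − (-0.05)(-0.15)] = 0.0075
  C_31 = (-0.05)(-0.05) − (0.00)(0.85) = 0.0025
  C_32 = −[(0.95)(-0.05) − (0.00)(-0.30)] = 0.0475
  C_33 = (0.95)(0.85) − (-0.05)(-0.30) = 0.7925
det(I−A) = Σ_j (I−A)_1j·C_1j = (0.95)(0.4675) + (-0.05)(0.1725) + (0.00)(0.1275) = 0.4355
adj(I−A) = Cᵀ =
  [ 0.4675   0.0275   0.0025]
  [ 0.1725   0.5225   0.0475]
  [ 0.1275   0.0075   0.7925]
(I − A)⁻¹ = adj(I−A) / det(I−A) ≈
  [   1.0735     0.0631     0.0057]
  [   0.3961     1.1998     0.1091]
  [   0.2928     0.0172     1.8197]
First solve x = (I − A)⁻¹ d = adj(I−A)·d / det(I−A); in particular x_U = (0.1275·250 + 0.0075·400 + 0.7925·425) / 0.4355 = 371.6875 / 0.4355 ≈ 853.47302.
Intermediate flow from U to U: z_UU = a_UU · x_U = 0.45 × 371.6875 / 0.4355 = 167.259375 / 0.4355 ≈ 384.063.

z_UU = 384.063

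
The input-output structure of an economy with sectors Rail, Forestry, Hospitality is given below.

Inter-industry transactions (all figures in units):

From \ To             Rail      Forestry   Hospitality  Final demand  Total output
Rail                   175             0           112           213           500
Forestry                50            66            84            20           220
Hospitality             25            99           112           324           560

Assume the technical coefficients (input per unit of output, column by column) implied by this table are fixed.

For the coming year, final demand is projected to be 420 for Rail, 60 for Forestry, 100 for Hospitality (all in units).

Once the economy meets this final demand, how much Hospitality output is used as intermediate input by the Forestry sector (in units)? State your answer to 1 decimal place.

Technical coefficients a_ij = z_ij / X_j:
  a_RR = 175/500 = 0.35, a_FR = 50/500 = 0.10, a_HR = 25/500 = 0.05
  a_RF = 0/220 = 0.00, a_FF = 66/220 = 0.30, a_HF = 99/220 = 0.45
  a_RH = 112/560 = 0.20, a_FH = 84/560 = 0.15, a_HH = 112/560 = 0.20
I − A =
  [   0.65     0.00    -0.20]
  [  -0.10     0.70    -0.15]
  [  -0.05    -0.45     0.80]
Cofactors of I−A, C_ij = (−1)^(i+j)·(minor ij) (rows/columns in the sector order above):
  C_11 = (0.70)(0.80) − (-0.15)(-0.45) = 0.4925
  C_12 = −[(-0.10)(0.80) − (-0.15)(-0.05)] = 0.0875
  C_13 = (-0.10)(-0.45) − (0.70)(-0.05) = 0.0800
  C_21 = −[(0.00)(0.80) − (-0.20)(-0.45)] = 0.0900
  C_22 = (0.65)(0.80) − (-0.20)(-0.05) = 0.5100
  C_23 = −[(0.65)(-0.45) − (0.00)(-0.05)] = 0.2925
  C_31 = (0.00)(-0.15) − (-0.20)(0.70) = 0.1400
  C_32 = −[(0.65)(-0.15) − (-0.20)(-0.10)] = 0.1175
  C_33 = (0.65)(0.70) − (0.00)(-0.10) = 0.4550
det(I−A) = Σ_j (I−A)_1j·C_1j = (0.65)(0.4925) + (0.00)(0.0875) + (-0.20)(0.0800) = 0.304125
adj(I−A) = Cᵀ =
  [ 0.4925   0.0900   0.1400]
  [ 0.0875   0.5100   0.1175]
  [ 0.0800   0.2925   0.4550]
(I − A)⁻¹ = adj(I−A) / det(I−A) ≈
  [   1.6194     0.2959     0.4603]
  [   0.2877     1.6769     0.3864]
  [   0.2630     0.9618     1.4961]
First solve x = (I − A)⁻¹ d = adj(I−A)·d / det(I−A); in particular x_F = (0.0875·420 + 0.5100·60 + 0.1175·100) / 0.304125 = 79.10 / 0.304125 ≈ 260.090.
Intermediate flow from H to F: z_HF = a_HF · x_F = 0.45 × 79.10 / 0.304125 = 35.595 / 0.304125 ≈ 117.0.

z_HF = 117.0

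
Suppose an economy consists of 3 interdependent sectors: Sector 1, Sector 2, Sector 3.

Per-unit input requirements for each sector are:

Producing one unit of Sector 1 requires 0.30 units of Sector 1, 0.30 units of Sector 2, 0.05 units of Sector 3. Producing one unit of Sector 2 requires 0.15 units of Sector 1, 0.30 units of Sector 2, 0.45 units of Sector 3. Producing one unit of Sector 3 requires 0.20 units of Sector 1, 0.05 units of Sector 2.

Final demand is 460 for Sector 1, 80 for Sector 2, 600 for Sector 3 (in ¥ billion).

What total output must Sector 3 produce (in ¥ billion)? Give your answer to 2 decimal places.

I − A =
  [   0.70    -0.15    -0.20]
  [  -0.30     0.70    -0.05]
  [  -0.05    -0.45     1.00]
Cofactors of I−A, C_ij = (−1)^(i+j)·(minor ij) (rows/columns in the sector order above):
  C_11 = (0.70)(1.00) − (-0.05)(-0.45) = 0.6775
  C_12 = −[(-0.30)(1.00) − (-0.05)(-0.05)] = 0.3025
  C_13 = (-0.30)(-0.45) − (0.70)(-0.05) = 0.1700
  C_21 = −[(-0.15)(1.00) − (-0.20)(-0.45)] = 0.2400
  C_22 = (0.70)(1.00) − (-0.20)(-0.05) = 0.6900
  C_23 = −[(0.70)(-0.45) − (-0.15)(-0.05)] = 0.3225
  C_31 = (-0.15)(-0.05) − (-0.20)(0.70) = 0.1475
  C_32 = −[(0.70)(-0.05) − (-0.20)(-0.30)] = 0.0950
  C_33 = (0.70)(0.70) − (-0.15)(-0.30) = 0.4450
det(I−A) = Σ_j (I−A)_1j·C_1j = (0.70)(0.6775) + (-0.15)(0.3025) + (-0.20)(0.1700) = 0.394875
adj(I−A) = Cᵀ =
  [ 0.6775   0.2400   0.1475]
  [ 0.3025   0.6900   0.0950]
  [ 0.1700   0.3225   0.4450]
(I − A)⁻¹ = adj(I−A) / det(I−A) ≈
  [   1.7157     0.6078     0.3735]
  [   0.7661     1.7474     0.2406]
  [   0.4305     0.8167     1.1269]
x = (I − A)⁻¹ d = adj(I−A)·d / det(I−A), with det(I−A) = 0.394875:
  x_1 = (0.6775·460 + 0.2400·80 + 0.1475·600) / 0.394875 = 419.35 / 0.394875 ≈ 1061.98
  x_2 = (0.3025·460 + 0.6900·80 + 0.0950·600) / 0.394875 = 251.35 / 0.394875 ≈ 636.53
  x_3 = (0.1700·460 + 0.3225·80 + 0.4450·600) / 0.394875 = 371.00 / 0.394875 ≈ 939.54

x_3 = 939.54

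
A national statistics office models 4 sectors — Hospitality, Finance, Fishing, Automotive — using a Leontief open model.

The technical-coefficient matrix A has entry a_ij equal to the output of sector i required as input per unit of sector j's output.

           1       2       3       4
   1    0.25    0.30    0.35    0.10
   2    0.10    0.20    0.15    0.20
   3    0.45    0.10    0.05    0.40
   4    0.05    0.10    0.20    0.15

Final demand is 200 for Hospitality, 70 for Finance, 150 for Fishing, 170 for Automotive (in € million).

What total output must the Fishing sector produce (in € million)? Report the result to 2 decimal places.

x_3 = 878.40

I − A =
  [   0.75    -0.30    -0.35    -0.10]
  [  -0.10     0.80    -0.15    -0.20]
  [  -0.45    -0.10     0.95    -0.40]
  [  -0.05    -0.10    -0.20     0.85]
Compute the cofactors C_ij = (−1)^(i+j)·(3×3 minor ij) of I−A; the adjugate is their transpose:
adj(I−A) = Cᵀ =
  [ 0.540250   0.273500   0.298750   0.268500]
  [ 0.160625   0.391000   0.160125   0.186250]
  [ 0.326500   0.218500   0.461500   0.307000]
  [ 0.127500   0.113500   0.145000   0.380500]
det(I−A) = Σ_j (I−A)_1j·C_1j = (0.75)(0.540250) + (-0.30)(0.160625) + (-0.35)(0.326500) + (-0.10)(0.127500) = 0.229975
(I − A)⁻¹ = adj(I−A) / det(I−A) ≈
  [   2.3492     1.1893     1.2991     1.1675]
  [   0.6984     1.7002     0.6963     0.8099]
  [   1.4197     0.9501     2.0067     1.3349]
  [   0.5544     0.4935     0.6305     1.6545]
x = (I − A)⁻¹ d = adj(I−A)·d / det(I−A), with det(I−A) = 0.229975:
  x_1 = (0.540250·200 + 0.273500·70 + 0.298750·150 + 0.268500·170) / 0.229975 = 217.6525 / 0.229975 ≈ 946.42
  x_2 = (0.160625·200 + 0.391000·70 + 0.160125·150 + 0.186250·170) / 0.229975 = 115.17625 / 0.229975 ≈ 500.82
  x_3 = (0.326500·200 + 0.218500·70 + 0.461500·150 + 0.307000·170) / 0.229975 = 202.01 / 0.229975 ≈ 878.40
  x_4 = (0.127500·200 + 0.113500·70 + 0.145000·150 + 0.380500·170) / 0.229975 = 119.88 / 0.229975 ≈ 521.27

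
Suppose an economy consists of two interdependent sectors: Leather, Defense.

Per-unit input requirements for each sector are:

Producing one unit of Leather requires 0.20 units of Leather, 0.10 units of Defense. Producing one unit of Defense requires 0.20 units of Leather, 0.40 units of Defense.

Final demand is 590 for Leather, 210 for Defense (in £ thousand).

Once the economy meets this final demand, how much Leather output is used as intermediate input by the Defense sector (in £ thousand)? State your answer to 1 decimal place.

I − A =
  [   0.80    -0.20]
  [  -0.10     0.60]
det(I−A) = (0.80)(0.60) − (-0.20)(-0.10) = 0.4600
adj(I−A) = [[0.60, 0.20], [0.10, 0.80]]
(I − A)⁻¹ = adj(I−A) / det(I−A) ≈
  [   1.3043     0.4348]
  [   0.2174     1.7391]
First solve x = (I − A)⁻¹ d = adj(I−A)·d / det(I−A); in particular x_2 = (0.10·590 + 0.80·210) / 0.4600 = 227.00 / 0.4600 ≈ 493.478.
Intermediate flow from 1 to 2: z_12 = a_12 · x_2 = 0.20 × 227.00 / 0.4600 = 45.40 / 0.4600 ≈ 98.7.

z_12 = 98.7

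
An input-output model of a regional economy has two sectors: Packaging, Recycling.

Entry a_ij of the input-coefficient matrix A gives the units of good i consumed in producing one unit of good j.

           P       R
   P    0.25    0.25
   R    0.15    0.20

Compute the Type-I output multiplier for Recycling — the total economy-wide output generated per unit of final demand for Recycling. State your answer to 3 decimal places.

I − A =
  [   0.75    -0.25]
  [  -0.15     0.80]
det(I−A) = (0.75)(0.80) − (-0.25)(-0.15) = 0.5625
adj(I−A) = [[0.80, 0.25], [0.15, 0.75]]
(I − A)⁻¹ = adj(I−A) / det(I−A) ≈
  [   1.4222     0.4444]
  [   0.2667     1.3333]
The output multiplier for sector j is the column-j sum of the Leontief inverse (I − A)⁻¹ = adj(I−A) / det(I−A).
Column R of adj(I−A): (0.25, 0.75); det(I−A) = 0.5625.
m_R = (0.25 + 0.75) / 0.5625 = 1.00 / 0.5625 ≈ 1.778.

m_R = 1.778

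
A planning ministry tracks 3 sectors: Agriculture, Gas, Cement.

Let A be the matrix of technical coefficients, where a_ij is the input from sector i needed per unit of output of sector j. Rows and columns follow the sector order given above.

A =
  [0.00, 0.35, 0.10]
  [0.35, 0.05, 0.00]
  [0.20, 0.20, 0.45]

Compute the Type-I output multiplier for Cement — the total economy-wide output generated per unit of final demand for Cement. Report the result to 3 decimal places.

m_C = 2.231

I − A =
  [   1.00    -0.35    -0.10]
  [  -0.35     0.95     0.00]
  [  -0.20    -0.20     0.55]
Cofactors of I−A, C_ij = (−1)^(i+j)·(minor ij) (rows/columns in the sector order above):
  C_11 = (0.95)(0.55) − (0.00)(-0.20) = 0.5225
  C_12 = −[(-0.35)(0.55) − (0.00)(-0.20)] = 0.1925
  C_13 = (-0.35)(-0.20) − (0.95)(-0.20) = 0.2600
  C_21 = −[(-0.35)(0.55) − (-0.10)(-0.20)] = 0.2125
  C_22 = (1.00)(0.55) − (-0.10)(-0.20) = 0.5300
  C_23 = −[(1.00)(-0.20) − (-0.35)(-0.20)] = 0.2700
  C_31 = (-0.35)(0.00) − (-0.10)(0.95) = 0.0950
  C_32 = −[(1.00)(0.00) − (-0.10)(-0.35)] = 0.0350
  C_33 = (1.00)(0.95) − (-0.35)(-0.35) = 0.8275
det(I−A) = Σ_j (I−A)_1j·C_1j = (1.00)(0.5225) + (-0.35)(0.1925) + (-0.10)(0.2600) = 0.429125
adj(I−A) = Cᵀ =
  [ 0.5225   0.2125   0.0950]
  [ 0.1925   0.5300   0.0350]
  [ 0.2600   0.2700   0.8275]
(I − A)⁻¹ = adj(I−A) / det(I−A) ≈
  [   1.2176     0.4952     0.2214]
  [   0.4486     1.2351     0.0816]
  [   0.6059     0.6292     1.9283]
The output multiplier for sector j is the column-j sum of the Leontief inverse (I − A)⁻¹ = adj(I−A) / det(I−A).
Column C of adj(I−A): (0.0950, 0.0350, 0.8275); det(I−A) = 0.429125.
m_C = (0.0950 + 0.0350 + 0.8275) / 0.429125 = 0.9575 / 0.429125 ≈ 2.231.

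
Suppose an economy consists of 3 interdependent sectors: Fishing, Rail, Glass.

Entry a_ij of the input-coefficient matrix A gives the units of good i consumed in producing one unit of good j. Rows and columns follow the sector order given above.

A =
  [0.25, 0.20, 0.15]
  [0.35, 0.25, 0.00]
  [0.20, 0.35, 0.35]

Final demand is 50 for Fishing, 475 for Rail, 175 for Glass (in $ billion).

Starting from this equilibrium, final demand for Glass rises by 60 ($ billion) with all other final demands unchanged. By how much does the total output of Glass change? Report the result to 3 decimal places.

I − A =
  [   0.75    -0.20    -0.15]
  [  -0.35     0.75     0.00]
  [  -0.20    -0.35     0.65]
Cofactors of I−A, C_ij = (−1)^(i+j)·(minor ij) (rows/columns in the sector order above):
  C_11 = (0.75)(0.65) − (0.00)(-0.35) = 0.4875
  C_12 = −[(-0.35)(0.65) − (0.00)(-0.20)] = 0.2275
  C_13 = (-0.35)(-0.35) − (0.75)(-0.20) = 0.2725
  C_21 = −[(-0.20)(0.65) − (-0.15)(-0.35)] = 0.1825
  C_22 = (0.75)(0.65) − (-0.15)(-0.20) = 0.4575
  C_23 = −[(0.75)(-0.35) − (-0.20)(-0.20)] = 0.3025
  C_31 = (-0.20)(0.00) − (-0.15)(0.75) = 0.1125
  C_32 = −[(0.75)(0.00) − (-0.15)(-0.35)] = 0.0525
  C_33 = (0.75)(0.75) − (-0.20)(-0.35) = 0.4925
det(I−A) = Σ_j (I−A)_1j·C_1j = (0.75)(0.4875) + (-0.20)(0.2275) + (-0.15)(0.2725) = 0.27925
adj(I−A) = Cᵀ =
  [ 0.4875   0.1825   0.1125]
  [ 0.2275   0.4575   0.0525]
  [ 0.2725   0.3025   0.4925]
(I − A)⁻¹ = adj(I−A) / det(I−A) ≈
  [   1.7457     0.6535     0.4029]
  [   0.8147     1.6383     0.1880]
  [   0.9758     1.0833     1.7637]
Δx = (I − A)⁻¹ Δd with Δd having +60 in the Glass component and 0 elsewhere.
So Δx_G = L_GG · (+60), where L_GG = adj(I−A)_GG / det(I−A) = 0.4925 / 0.27925.
Δx_G = 0.4925 × (+60) / 0.27925 = 29.55 / 0.27925 ≈ 105.819.

Δx_G = 105.819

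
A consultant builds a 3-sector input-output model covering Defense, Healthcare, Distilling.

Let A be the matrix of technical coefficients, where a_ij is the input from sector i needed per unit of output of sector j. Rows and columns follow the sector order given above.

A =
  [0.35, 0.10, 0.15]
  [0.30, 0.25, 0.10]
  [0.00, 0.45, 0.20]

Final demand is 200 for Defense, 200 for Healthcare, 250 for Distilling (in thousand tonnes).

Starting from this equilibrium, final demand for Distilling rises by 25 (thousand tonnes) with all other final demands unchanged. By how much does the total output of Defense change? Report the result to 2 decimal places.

Δx_1 = 9.68

I − A =
  [   0.65    -0.10    -0.15]
  [  -0.30     0.75    -0.10]
  [   0.00    -0.45     0.80]
Cofactors of I−A, C_ij = (−1)^(i+j)·(minor ij) (rows/columns in the sector order above):
  C_11 = (0.75)(0.80) − (-0.10)(-0.45) = 0.5550
  C_12 = −[(-0.30)(0.80) − (-0.10)(0.00)] = 0.2400
  C_13 = (-0.30)(-0.45) − (0.75)(0.00) = 0.1350
  C_21 = −[(-0.10)(0.80) − (-0.15)(-0.45)] = 0.1475
  C_22 = (0.65)(0.80) − (-0.15)(0.00) = 0.5200
  C_23 = −[(0.65)(-0.45) − (-0.10)(0.00)] = 0.2925
  C_31 = (-0.10)(-0.10) − (-0.15)(0.75) = 0.1225
  C_32 = −[(0.65)(-0.10) − (-0.15)(-0.30)] = 0.1100
  C_33 = (0.65)(0.75) − (-0.10)(-0.30) = 0.4575
det(I−A) = Σ_j (I−A)_1j·C_1j = (0.65)(0.5550) + (-0.10)(0.2400) + (-0.15)(0.1350) = 0.3165
adj(I−A) = Cᵀ =
  [ 0.5550   0.1475   0.1225]
  [ 0.2400   0.5200   0.1100]
  [ 0.1350   0.2925   0.4575]
(I − A)⁻¹ = adj(I−A) / det(I−A) ≈
  [   1.7536     0.4660     0.3870]
  [   0.7583     1.6430     0.3476]
  [   0.4265     0.9242     1.4455]
Δx = (I − A)⁻¹ Δd with Δd having +25 in the Distilling component and 0 elsewhere.
So Δx_1 = L_13 · (+25), where L_13 = adj(I−A)_13 / det(I−A) = 0.1225 / 0.3165.
Δx_1 = 0.1225 × (+25) / 0.3165 = 3.0625 / 0.3165 ≈ 9.68.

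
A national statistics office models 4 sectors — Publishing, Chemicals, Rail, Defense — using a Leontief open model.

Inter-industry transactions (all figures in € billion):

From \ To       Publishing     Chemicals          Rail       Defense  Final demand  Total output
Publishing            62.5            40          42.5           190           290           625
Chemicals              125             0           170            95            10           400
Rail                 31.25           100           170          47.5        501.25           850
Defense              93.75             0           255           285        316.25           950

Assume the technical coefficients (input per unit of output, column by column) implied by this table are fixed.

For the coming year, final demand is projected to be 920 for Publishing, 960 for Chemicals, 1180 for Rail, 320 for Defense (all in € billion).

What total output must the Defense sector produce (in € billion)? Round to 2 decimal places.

Technical coefficients a_ij = z_ij / X_j:
  a_PP = 62.5/625 = 0.10, a_CP = 125/625 = 0.20, a_RP = 31.25/625 = 0.05, a_DP = 93.75/625 = 0.15
  a_PC = 40/400 = 0.10, a_CC = 0/400 = 0.00, a_RC = 100/400 = 0.25, a_DC = 0/400 = 0.00
  a_PR = 42.5/850 = 0.05, a_CR = 170/850 = 0.20, a_RR = 170/850 = 0.20, a_DR = 255/850 = 0.30
  a_PD = 190/950 = 0.20, a_CD = 95/950 = 0.10, a_RD = 47.5/950 = 0.05, a_DD = 285/950 = 0.30
I − A =
  [   0.90    -0.10    -0.05    -0.20]
  [  -0.20     1.00    -0.20    -0.10]
  [  -0.05    -0.25     0.80    -0.05]
  [  -0.15     0.00    -0.30     0.70]
Compute the cofactors C_ij = (−1)^(i+j)·(3×3 minor ij) of I−A; the adjugate is their transpose:
adj(I−A) = Cᵀ =
  [ 0.502500   0.078250   0.112000   0.162750]
  [ 0.131000   0.461375   0.166750   0.115250]
  [ 0.081250   0.154250   0.584500   0.087000]
  [ 0.142500   0.082875   0.274500   0.653000]
det(I−A) = Σ_j (I−A)_1j·C_1j = (0.90)(0.502500) + (-0.10)(0.131000) + (-0.05)(0.081250) + (-0.20)(0.142500) = 0.4065875
(I − A)⁻¹ = adj(I−A) / det(I−A) ≈
  [   1.2359     0.1925     0.2755     0.4003]
  [   0.3222     1.1347     0.4101     0.2835]
  [   0.1998     0.3794     1.4376     0.2140]
  [   0.3505     0.2038     0.6751     1.6061]
x = (I − A)⁻¹ d = adj(I−A)·d / det(I−A), with det(I−A) = 0.4065875:
  x_P = (0.502500·920 + 0.078250·960 + 0.112000·1180 + 0.162750·320) / 0.4065875 = 721.66 / 0.4065875 ≈ 1774.92
  x_C = (0.131000·920 + 0.461375·960 + 0.166750·1180 + 0.115250·320) / 0.4065875 = 797.085 / 0.4065875 ≈ 1960.43
  x_R = (0.081250·920 + 0.154250·960 + 0.584500·1180 + 0.087000·320) / 0.4065875 = 940.38 / 0.4065875 ≈ 2312.86
  x_D = (0.142500·920 + 0.082875·960 + 0.274500·1180 + 0.653000·320) / 0.4065875 = 743.53 / 0.4065875 ≈ 1828.71

x_D = 1828.71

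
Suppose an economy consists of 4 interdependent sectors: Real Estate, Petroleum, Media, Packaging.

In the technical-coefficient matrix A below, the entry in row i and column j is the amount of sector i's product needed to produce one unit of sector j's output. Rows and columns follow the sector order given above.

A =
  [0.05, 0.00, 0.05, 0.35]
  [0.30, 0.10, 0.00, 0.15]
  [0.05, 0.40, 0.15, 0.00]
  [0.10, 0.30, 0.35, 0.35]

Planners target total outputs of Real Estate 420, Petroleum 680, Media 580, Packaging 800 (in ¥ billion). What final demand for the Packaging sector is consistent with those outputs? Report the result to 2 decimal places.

d_4 = 71.00

I − A =
  [   0.95     0.00    -0.05    -0.35]
  [  -0.30     0.90     0.00    -0.15]
  [  -0.05    -0.40     0.85     0.00]
  [  -0.10    -0.30    -0.35     0.65]
d = (I − A) x:
  d_1 = (+0.95)·420 + (+0.00)·680 + (-0.05)·580 + (-0.35)·800 = 90.00
  d_2 = (-0.30)·420 + (+0.90)·680 + (+0.00)·580 + (-0.15)·800 = 366.00
  d_3 = (-0.05)·420 + (-0.40)·680 + (+0.85)·580 + (+0.00)·800 = 200.00
  d_4 = (-0.10)·420 + (-0.30)·680 + (-0.35)·580 + (+0.65)·800 = 71.00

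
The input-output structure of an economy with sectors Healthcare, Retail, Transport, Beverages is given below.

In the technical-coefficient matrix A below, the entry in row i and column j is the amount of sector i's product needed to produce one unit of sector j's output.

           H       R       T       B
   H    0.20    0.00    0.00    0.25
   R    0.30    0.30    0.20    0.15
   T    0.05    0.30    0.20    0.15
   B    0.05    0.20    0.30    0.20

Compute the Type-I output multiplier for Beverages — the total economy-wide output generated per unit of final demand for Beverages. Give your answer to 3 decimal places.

m_B = 3.704

I − A =
  [   0.80     0.00     0.00    -0.25]
  [  -0.30     0.70    -0.20    -0.15]
  [  -0.05    -0.30     0.80    -0.15]
  [  -0.05    -0.20    -0.30     0.80]
Compute the cofactors C_ij = (−1)^(i+j)·(3×3 minor ij) of I−A; the adjugate is their transpose:
adj(I−A) = Cᵀ =
  [ 0.32500   0.06250   0.06250   0.12500]
  [ 0.19625   0.46225   0.18400   0.18250]
  [ 0.11500   0.21475   0.40025   0.15125]
  [ 0.11250   0.20000   0.20000   0.40000]
det(I−A) = Σ_j (I−A)_1j·C_1j = (0.80)(0.32500) + (0.00)(0.19625) + (0.00)(0.11500) + (-0.25)(0.11250) = 0.231875
(I − A)⁻¹ = adj(I−A) / det(I−A) ≈
  [   1.4016     0.2695     0.2695     0.5391]
  [   0.8464     1.9935     0.7935     0.7871]
  [   0.4960     0.9261     1.7261     0.6523]
  [   0.4852     0.8625     0.8625     1.7251]
The output multiplier for sector j is the column-j sum of the Leontief inverse (I − A)⁻¹ = adj(I−A) / det(I−A).
Column B of adj(I−A): (0.12500, 0.18250, 0.15125, 0.40000); det(I−A) = 0.231875.
m_B = (0.12500 + 0.18250 + 0.15125 + 0.40000) / 0.231875 = 0.85875 / 0.231875 ≈ 3.704.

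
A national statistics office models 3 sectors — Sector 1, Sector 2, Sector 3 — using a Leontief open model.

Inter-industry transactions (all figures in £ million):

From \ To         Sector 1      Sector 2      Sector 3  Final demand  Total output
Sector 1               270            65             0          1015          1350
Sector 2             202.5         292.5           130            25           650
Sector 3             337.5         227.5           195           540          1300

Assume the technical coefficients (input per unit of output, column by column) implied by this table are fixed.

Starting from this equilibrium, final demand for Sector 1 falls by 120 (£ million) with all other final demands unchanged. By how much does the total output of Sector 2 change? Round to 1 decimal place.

Δx_2 = -55.3

Technical coefficients a_ij = z_ij / X_j:
  a_11 = 270/1350 = 0.20, a_21 = 202.5/1350 = 0.15, a_31 = 337.5/1350 = 0.25
  a_12 = 65/650 = 0.10, a_22 = 292.5/650 = 0.45, a_32 = 227.5/650 = 0.35
  a_13 = 0/1300 = 0.00, a_23 = 130/1300 = 0.10, a_33 = 195/1300 = 0.15
I − A =
  [   0.80    -0.10     0.00]
  [  -0.15     0.55    -0.10]
  [  -0.25    -0.35     0.85]
Cofactors of I−A, C_ij = (−1)^(i+j)·(minor ij) (rows/columns in the sector order above):
  C_11 = (0.55)(0.85) − (-0.10)(-0.35) = 0.4325
  C_12 = −[(-0.15)(0.85) − (-0.10)(-0.25)] = 0.1525
  C_13 = (-0.15)(-0.35) − (0.55)(-0.25) = 0.1900
  C_21 = −[(-0.10)(0.85) − (0.00)(-0.35)] = 0.0850
  C_22 = (0.80)(0.85) − (0.00)(-0.25) = 0.6800
  C_23 = −[(0.80)(-0.35) − (-0.10)(-0.25)] = 0.3050
  C_31 = (-0.10)(-0.10) − (0.00)(0.55) = 0.0100
  C_32 = −[(0.80)(-0.10) − (0.00)(-0.15)] = 0.0800
  C_33 = (0.80)(0.55) − (-0.10)(-0.15) = 0.4250
det(I−A) = Σ_j (I−A)_1j·C_1j = (0.80)(0.4325) + (-0.10)(0.1525) + (0.00)(0.1900) = 0.33075
adj(I−A) = Cᵀ =
  [ 0.4325   0.0850   0.0100]
  [ 0.1525   0.6800   0.0800]
  [ 0.1900   0.3050   0.4250]
(I − A)⁻¹ = adj(I−A) / det(I−A) ≈
  [   1.3076     0.2570     0.0302]
  [   0.4611     2.0559     0.2419]
  [   0.5745     0.9221     1.2850]
Δx = (I − A)⁻¹ Δd with Δd having -120 in the Sector 1 component and 0 elsewhere.
So Δx_2 = L_21 · (-120), where L_21 = adj(I−A)_21 / det(I−A) = 0.1525 / 0.33075.
Δx_2 = 0.1525 × (-120) / 0.33075 = -18.30 / 0.33075 ≈ -55.3.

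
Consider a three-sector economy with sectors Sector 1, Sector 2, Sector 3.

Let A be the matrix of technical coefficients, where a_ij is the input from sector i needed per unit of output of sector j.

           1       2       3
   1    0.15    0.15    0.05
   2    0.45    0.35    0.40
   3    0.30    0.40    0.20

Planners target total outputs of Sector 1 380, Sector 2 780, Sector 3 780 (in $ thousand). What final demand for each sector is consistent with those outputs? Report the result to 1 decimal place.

I − A =
  [   0.85    -0.15    -0.05]
  [  -0.45     0.65    -0.40]
  [  -0.30    -0.40     0.80]
d = (I − A) x:
  d_1 = (+0.85)·380 + (-0.15)·780 + (-0.05)·780 = 167.0
  d_2 = (-0.45)·380 + (+0.65)·780 + (-0.40)·780 = 24.0
  d_3 = (-0.30)·380 + (-0.40)·780 + (+0.80)·780 = 198.0

d_1 = 167.0, d_2 = 24.0, d_3 = 198.0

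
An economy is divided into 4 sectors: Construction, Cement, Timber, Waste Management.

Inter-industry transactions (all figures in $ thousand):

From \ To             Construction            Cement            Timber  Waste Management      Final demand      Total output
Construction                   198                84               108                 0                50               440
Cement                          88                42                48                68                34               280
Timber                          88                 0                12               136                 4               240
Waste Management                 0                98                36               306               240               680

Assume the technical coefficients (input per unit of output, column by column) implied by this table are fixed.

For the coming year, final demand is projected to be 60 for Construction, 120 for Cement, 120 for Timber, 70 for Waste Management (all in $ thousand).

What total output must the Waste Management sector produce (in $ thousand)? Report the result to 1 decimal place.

x_4 = 510.3

Technical coefficients a_ij = z_ij / X_j:
  a_11 = 198/440 = 0.45, a_21 = 88/440 = 0.20, a_31 = 88/440 = 0.20, a_41 = 0/440 = 0.00
  a_12 = 84/280 = 0.30, a_22 = 42/280 = 0.15, a_32 = 0/280 = 0.00, a_42 = 98/280 = 0.35
  a_13 = 108/240 = 0.45, a_23 = 48/240 = 0.20, a_33 = 12/240 = 0.05, a_43 = 36/240 = 0.15
  a_14 = 0/680 = 0.00, a_24 = 68/680 = 0.10, a_34 = 136/680 = 0.20, a_44 = 306/680 = 0.45
I − A =
  [   0.55    -0.30    -0.45     0.00]
  [  -0.20     0.85    -0.20    -0.10]
  [  -0.20     0.00     0.95    -0.20]
  [   0.00    -0.35    -0.15     0.55]
Compute the cofactors C_ij = (−1)^(i+j)·(3×3 minor ij) of I−A; the adjugate is their transpose:
adj(I−A) = Cᵀ =
  [ 0.371375   0.179250   0.232125   0.117000]
  [ 0.123500   0.221375   0.118250   0.083250]
  [ 0.100500   0.071500   0.204875   0.087500]
  [ 0.106000   0.160375   0.131125   0.298625]
det(I−A) = Σ_j (I−A)_1j·C_1j = (0.55)(0.371375) + (-0.30)(0.123500) + (-0.45)(0.100500) + (0.00)(0.106000) = 0.12198125
(I − A)⁻¹ = adj(I−A) / det(I−A) ≈
  [   3.0445     1.4695     1.9030     0.9592]
  [   1.0125     1.8148     0.9694     0.6825]
  [   0.8239     0.5862     1.6796     0.7173]
  [   0.8690     1.3148     1.0750     2.4481]
x = (I − A)⁻¹ d = adj(I−A)·d / det(I−A), with det(I−A) = 0.12198125:
  x_1 = (0.371375·60 + 0.179250·120 + 0.232125·120 + 0.117000·70) / 0.12198125 = 79.8375 / 0.12198125 ≈ 654.5
  x_2 = (0.123500·60 + 0.221375·120 + 0.118250·120 + 0.083250·70) / 0.12198125 = 53.9925 / 0.12198125 ≈ 442.6
  x_3 = (0.100500·60 + 0.071500·120 + 0.204875·120 + 0.087500·70) / 0.12198125 = 45.32 / 0.12198125 ≈ 371.5
  x_4 = (0.106000·60 + 0.160375·120 + 0.131125·120 + 0.298625·70) / 0.12198125 = 62.24375 / 0.12198125 ≈ 510.3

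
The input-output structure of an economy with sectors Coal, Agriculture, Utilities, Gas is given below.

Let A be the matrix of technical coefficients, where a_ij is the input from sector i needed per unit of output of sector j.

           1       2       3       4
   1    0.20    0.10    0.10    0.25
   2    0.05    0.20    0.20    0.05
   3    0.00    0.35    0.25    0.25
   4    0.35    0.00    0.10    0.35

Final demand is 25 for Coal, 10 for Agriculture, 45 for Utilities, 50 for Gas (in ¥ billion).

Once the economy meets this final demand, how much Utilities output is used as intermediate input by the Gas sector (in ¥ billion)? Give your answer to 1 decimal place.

z_34 = 38.9

I − A =
  [   0.80    -0.10    -0.10    -0.25]
  [  -0.05     0.80    -0.20    -0.05]
  [   0.00    -0.35     0.75    -0.25]
  [  -0.35     0.00    -0.10     0.65]
Compute the cofactors C_ij = (−1)^(i+j)·(3×3 minor ij) of I−A; the adjugate is their transpose:
adj(I−A) = Cᵀ =
  [ 0.322750   0.077750   0.085500   0.163000]
  [ 0.053750   0.295625   0.096750   0.080625]
  [ 0.087500   0.160125   0.341000   0.177125]
  [ 0.187250   0.066500   0.098500   0.418500]
det(I−A) = Σ_j (I−A)_1j·C_1j = (0.80)(0.322750) + (-0.10)(0.053750) + (-0.10)(0.087500) + (-0.25)(0.187250) = 0.1972625
(I − A)⁻¹ = adj(I−A) / det(I−A) ≈
  [   1.6361     0.3941     0.4334     0.8263]
  [   0.2725     1.4986     0.4905     0.4087]
  [   0.4436     0.8117     1.7287     0.8979]
  [   0.9492     0.3371     0.4993     2.1215]
First solve x = (I − A)⁻¹ d = adj(I−A)·d / det(I−A); in particular x_4 = (0.187250·25 + 0.066500·10 + 0.098500·45 + 0.418500·50) / 0.1972625 = 30.70375 / 0.1972625 ≈ 155.649.
Intermediate flow from 3 to 4: z_34 = a_34 · x_4 = 0.25 × 30.70375 / 0.1972625 = 7.6759375 / 0.1972625 ≈ 38.9.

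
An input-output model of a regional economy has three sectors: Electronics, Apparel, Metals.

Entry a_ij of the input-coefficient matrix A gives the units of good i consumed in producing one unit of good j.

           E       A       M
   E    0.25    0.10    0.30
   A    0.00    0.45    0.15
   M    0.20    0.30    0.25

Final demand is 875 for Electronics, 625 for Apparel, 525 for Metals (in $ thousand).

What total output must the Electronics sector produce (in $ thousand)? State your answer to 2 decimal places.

I − A =
  [   0.75    -0.10    -0.30]
  [   0.00     0.55    -0.15]
  [  -0.20    -0.30     0.75]
Cofactors of I−A, C_ij = (−1)^(i+j)·(minor ij) (rows/columns in the sector order above):
  C_11 = (0.55)(0.75) − (-0.15)(-0.30) = 0.3675
  C_12 = −[(0.00)(0.75) − (-0.15)(-0.20)] = 0.0300
  C_13 = (0.00)(-0.30) − (0.55)(-0.20) = 0.1100
  C_21 = −[(-0.10)(0.75) − (-0.30)(-0.30)] = 0.1650
  C_22 = (0.75)(0.75) − (-0.30)(-0.20) = 0.5025
  C_23 = −[(0.75)(-0.30) − (-0.10)(-0.20)] = 0.2450
  C_31 = (-0.10)(-0.15) − (-0.30)(0.55) = 0.1800
  C_32 = −[(0.75)(-0.15) − (-0.30)(0.00)] = 0.1125
  C_33 = (0.75)(0.55) − (-0.10)(0.00) = 0.4125
det(I−A) = Σ_j (I−A)_1j·C_1j = (0.75)(0.3675) + (-0.10)(0.0300) + (-0.30)(0.1100) = 0.239625
adj(I−A) = Cᵀ =
  [ 0.3675   0.1650   0.1800]
  [ 0.0300   0.5025   0.1125]
  [ 0.1100   0.2450   0.4125]
(I − A)⁻¹ = adj(I−A) / det(I−A) ≈
  [   1.5336     0.6886     0.7512]
  [   0.1252     2.0970     0.4695]
  [   0.4591     1.0224     1.7214]
x = (I − A)⁻¹ d = adj(I−A)·d / det(I−A), with det(I−A) = 0.239625:
  x_E = (0.3675·875 + 0.1650·625 + 0.1800·525) / 0.239625 = 519.1875 / 0.239625 ≈ 2166.67
  x_A = (0.0300·875 + 0.5025·625 + 0.1125·525) / 0.239625 = 399.375 / 0.239625 ≈ 1666.67
  x_M = (0.1100·875 + 0.2450·625 + 0.4125·525) / 0.239625 = 465.9375 / 0.239625 ≈ 1944.44

x_E = 2166.67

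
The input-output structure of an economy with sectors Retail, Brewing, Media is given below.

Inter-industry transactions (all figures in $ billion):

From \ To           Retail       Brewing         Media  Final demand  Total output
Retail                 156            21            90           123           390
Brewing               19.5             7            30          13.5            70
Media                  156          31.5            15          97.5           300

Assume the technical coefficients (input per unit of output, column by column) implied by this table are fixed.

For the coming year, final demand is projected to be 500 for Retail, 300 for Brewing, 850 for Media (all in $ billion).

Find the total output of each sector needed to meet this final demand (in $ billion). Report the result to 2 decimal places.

x_1 = 2278.26, x_2 = 702.90, x_3 = 2186.96

Technical coefficients a_ij = z_ij / X_j:
  a_11 = 156/390 = 0.40, a_21 = 19.5/390 = 0.05, a_31 = 156/390 = 0.40
  a_12 = 21/70 = 0.30, a_22 = 7/70 = 0.10, a_32 = 31.5/70 = 0.45
  a_13 = 90/300 = 0.30, a_23 = 30/300 = 0.10, a_33 = 15/300 = 0.05
I − A =
  [   0.60    -0.30    -0.30]
  [  -0.05     0.90    -0.10]
  [  -0.40    -0.45     0.95]
Cofactors of I−A, C_ij = (−1)^(i+j)·(minor ij) (rows/columns in the sector order above):
  C_11 = (0.90)(0.95) − (-0.10)(-0.45) = 0.8100
  C_12 = −[(-0.05)(0.95) − (-0.10)(-0.40)] = 0.0875
  C_13 = (-0.05)(-0.45) − (0.90)(-0.40) = 0.3825
  C_21 = −[(-0.30)(0.95) − (-0.30)(-0.45)] = 0.4200
  C_22 = (0.60)(0.95) − (-0.30)(-0.40) = 0.4500
  C_23 = −[(0.60)(-0.45) − (-0.30)(-0.40)] = 0.3900
  C_31 = (-0.30)(-0.10) − (-0.30)(0.90) = 0.3000
  C_32 = −[(0.60)(-0.10) − (-0.30)(-0.05)] = 0.0750
  C_33 = (0.60)(0.90) − (-0.30)(-0.05) = 0.5250
det(I−A) = Σ_j (I−A)_1j·C_1j = (0.60)(0.8100) + (-0.30)(0.0875) + (-0.30)(0.3825) = 0.3450
adj(I−A) = Cᵀ =
  [ 0.8100   0.4200   0.3000]
  [ 0.0875   0.4500   0.0750]
  [ 0.3825   0.3900   0.5250]
(I − A)⁻¹ = adj(I−A) / det(I−A) ≈
  [   2.3478     1.2174     0.8696]
  [   0.2536     1.3043     0.2174]
  [   1.1087     1.1304     1.5217]
x = (I − A)⁻¹ d = adj(I−A)·d / det(I−A), with det(I−A) = 0.3450:
  x_1 = (0.8100·500 + 0.4200·300 + 0.3000·850) / 0.3450 = 786.00 / 0.3450 ≈ 2278.26
  x_2 = (0.0875·500 + 0.4500·300 + 0.0750·850) / 0.3450 = 242.50 / 0.3450 ≈ 702.90
  x_3 = (0.3825·500 + 0.3900·300 + 0.5250·850) / 0.3450 = 754.50 / 0.3450 ≈ 2186.96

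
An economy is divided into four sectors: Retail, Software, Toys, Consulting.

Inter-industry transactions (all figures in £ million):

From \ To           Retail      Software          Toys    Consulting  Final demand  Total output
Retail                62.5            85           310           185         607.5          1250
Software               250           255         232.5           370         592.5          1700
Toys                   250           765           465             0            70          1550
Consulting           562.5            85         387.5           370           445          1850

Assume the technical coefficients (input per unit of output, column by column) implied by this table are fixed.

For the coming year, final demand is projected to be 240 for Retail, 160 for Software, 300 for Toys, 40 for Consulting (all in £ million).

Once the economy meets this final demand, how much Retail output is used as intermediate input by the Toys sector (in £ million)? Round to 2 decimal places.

Technical coefficients a_ij = z_ij / X_j:
  a_RR = 62.5/1250 = 0.05, a_SR = 250/1250 = 0.20, a_TR = 250/1250 = 0.20, a_CR = 562.5/1250 = 0.45
  a_RS = 85/1700 = 0.05, a_SS = 255/1700 = 0.15, a_TS = 765/1700 = 0.45, a_CS = 85/1700 = 0.05
  a_RT = 310/1550 = 0.20, a_ST = 232.5/1550 = 0.15, a_TT = 465/1550 = 0.30, a_CT = 387.5/1550 = 0.25
  a_RC = 185/1850 = 0.10, a_SC = 370/1850 = 0.20, a_TC = 0/1850 = 0.00, a_CC = 370/1850 = 0.20
I − A =
  [   0.95    -0.05    -0.20    -0.10]
  [  -0.20     0.85    -0.15    -0.20]
  [  -0.20    -0.45     0.70     0.00]
  [  -0.45    -0.05    -0.25     0.80]
Compute the cofactors C_ij = (−1)^(i+j)·(3×3 minor ij) of I−A; the adjugate is their transpose:
adj(I−A) = Cᵀ =
  [ 0.392500   0.114750   0.164500   0.077750]
  [ 0.209000   0.463500   0.209750   0.142000]
  [ 0.246500   0.330750   0.584750   0.113500]
  [ 0.310875   0.196875   0.288375   0.440625]
det(I−A) = Σ_j (I−A)_1j·C_1j = (0.95)(0.392500) + (-0.05)(0.209000) + (-0.20)(0.246500) + (-0.10)(0.310875) = 0.2820375
(I − A)⁻¹ = adj(I−A) / det(I−A) ≈
  [   1.3917     0.4069     0.5833     0.2757]
  [   0.7410     1.6434     0.7437     0.5035]
  [   0.8740     1.1727     2.0733     0.4024]
  [   1.1022     0.6980     1.0225     1.5623]
First solve x = (I − A)⁻¹ d = adj(I−A)·d / det(I−A); in particular x_T = (0.246500·240 + 0.330750·160 + 0.584750·300 + 0.113500·40) / 0.2820375 = 292.045 / 0.2820375 ≈ 1035.4829.
Intermediate flow from R to T: z_RT = a_RT · x_T = 0.20 × 292.045 / 0.2820375 = 58.409 / 0.2820375 ≈ 207.10.

z_RT = 207.10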